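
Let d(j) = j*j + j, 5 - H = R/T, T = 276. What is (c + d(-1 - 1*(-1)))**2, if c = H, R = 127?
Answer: 1570009/76176 ≈ 20.610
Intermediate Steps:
H = 1253/276 (H = 5 - 127/276 = 1253/276 ≈ 4.5399)
c = 1253/276 ≈ 4.5399
d(j) = j + j**2 (d(j) = j**2 + j = j + j**2)
(c + d(-1 - 1*(-1)))**2 = (1253/276 + (-1 - 1*(-1))*(1 + (-1 - 1*(-1))))**2 = (1253/276 + (-1 + 1)*(1 + (-1 + 1)))**2 = (1253/276 + 0*(1 + 0))**2 = (1253/276 + 0*1)**2 = (1253/276 + 0)**2 = (1253/276)**2 = 1570009/76176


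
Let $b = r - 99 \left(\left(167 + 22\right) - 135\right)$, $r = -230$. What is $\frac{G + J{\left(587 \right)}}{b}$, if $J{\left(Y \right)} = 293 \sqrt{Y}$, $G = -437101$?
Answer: $\frac{10661}{136} - \frac{293 \sqrt{587}}{5576} \approx 77.117$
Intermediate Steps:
$b = -5576$ ($b = -230 - 99 \left(\left(167 + 22\right) - 135\right) = -230 - 99 \left(189 - 135\right) = -230 - 5346 = -5576$)
$\frac{G + J{\left(587 \right)}}{b} = \frac{-437101 + 293 \sqrt{587}}{-5576} = \left(-437101 + 293 \sqrt{587}\right) \left(- \frac{1}{5576}\right) = \frac{10661}{136} - \frac{293 \sqrt{587}}{5576}$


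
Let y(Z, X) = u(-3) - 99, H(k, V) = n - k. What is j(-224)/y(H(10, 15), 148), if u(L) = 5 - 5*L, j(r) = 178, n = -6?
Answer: -178/79 ≈ -2.2532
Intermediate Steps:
H(k, V) = -6 - k
y(Z, X) = -79 (y(Z, X) = (5 - 5*(-3)) - 99 = (5 + 15) - 99 = 20 - 99 = -79)
j(-224)/y(H(10, 15), 148) = 178/(-79) = 178*(-1/79) = -178/79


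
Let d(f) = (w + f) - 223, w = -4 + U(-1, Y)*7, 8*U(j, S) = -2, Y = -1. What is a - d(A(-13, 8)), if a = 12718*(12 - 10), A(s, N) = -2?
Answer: 102667/4 ≈ 25667.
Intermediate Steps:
U(j, S) = -¼ (U(j, S) = (⅛)*(-2) = -¼)
w = -23/4 (w = -4 - ¼*7 = -4 - 7/4 = -23/4 ≈ -5.7500)
a = 25436 (a = 12718*2 = 25436)
d(f) = -915/4 + f (d(f) = (-23/4 + f) - 223 = -915/4 + f)
a - d(A(-13, 8)) = 25436 - (-915/4 - 2) = 25436 - 1*(-923/4) = 25436 + 923/4 = 102667/4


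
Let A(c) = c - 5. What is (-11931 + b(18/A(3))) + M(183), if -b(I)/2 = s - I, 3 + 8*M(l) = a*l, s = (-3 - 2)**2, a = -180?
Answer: -128935/8 ≈ -16117.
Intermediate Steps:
A(c) = -5 + c
s = 25 (s = (-5)**2 = 25)
M(l) = -3/8 - 45*l/2 (M(l) = -3/8 + (-180*l)/8 = -3/8 - 45*l/2)
b(I) = -50 + 2*I (b(I) = -2*(25 - I) = -50 + 2*I)
(-11931 + b(18/A(3))) + M(183) = (-11931 + (-50 + 2*(18/(-5 + 3)))) + (-3/8 - 45/2*183) = (-11931 + (-50 + 2*(18/(-2)))) + (-3/8 - 8235/2) = (-11931 + (-50 + 2*(18*(-1/2)))) - 32943/8 = (-11931 + (-50 + 2*(-9))) - 32943/8 = (-11931 + (-50 - 18)) - 32943/8 = (-11931 - 68) - 32943/8 = -11999 - 32943/8 = -128935/8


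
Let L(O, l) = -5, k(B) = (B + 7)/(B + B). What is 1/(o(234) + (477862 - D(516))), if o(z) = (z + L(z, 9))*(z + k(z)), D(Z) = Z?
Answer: 468/248531365 ≈ 1.8831e-6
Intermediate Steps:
k(B) = (7 + B)/(2*B) (k(B) = (7 + B)/((2*B)) = (7 + B)*(1/(2*B)) = (7 + B)/(2*B))
o(z) = (-5 + z)*(z + (7 + z)/(2*z)) (o(z) = (z - 5)*(z + (7 + z)/(2*z)) = (-5 + z)*(z + (7 + z)/(2*z)))
1/(o(234) + (477862 - D(516))) = 1/((1 + 234² - 35/2/234 - 9/2*234) + (477862 - 1*516)) = 1/((1 + 54756 - 35/2*1/234 - 1053) + (477862 - 516)) = 1/((1 + 54756 - 35/468 - 1053) + 477346) = 1/(25133437/468 + 477346) = 1/(248531365/468) = 468/248531365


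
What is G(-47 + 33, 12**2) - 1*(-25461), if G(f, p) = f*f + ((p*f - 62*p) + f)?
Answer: 14699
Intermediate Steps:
G(f, p) = f + f**2 - 62*p + f*p (G(f, p) = f**2 + ((f*p - 62*p) + f) = f**2 + ((-62*p + f*p) + f) = f**2 + (f - 62*p + f*p) = f + f**2 - 62*p + f*p)
G(-47 + 33, 12**2) - 1*(-25461) = ((-47 + 33) + (-47 + 33)**2 - 62*12**2 + (-47 + 33)*12**2) - 1*(-25461) = (-14 + (-14)**2 - 62*144 - 14*144) + 25461 = (-14 + 196 - 8928 - 2016) + 25461 = -10762 + 25461 = 14699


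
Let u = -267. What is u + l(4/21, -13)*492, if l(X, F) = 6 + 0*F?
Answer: 2685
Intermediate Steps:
l(X, F) = 6 (l(X, F) = 6 + 0 = 6)
u + l(4/21, -13)*492 = -267 + 6*492 = -267 + 2952 = 2685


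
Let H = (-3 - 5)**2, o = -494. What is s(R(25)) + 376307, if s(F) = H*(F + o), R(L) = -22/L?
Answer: 8615867/25 ≈ 3.4463e+5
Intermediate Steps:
H = 64 (H = (-8)**2 = 64)
s(F) = -31616 + 64*F (s(F) = 64*(F - 494) = 64*(-494 + F) = -31616 + 64*F)
s(R(25)) + 376307 = (-31616 + 64*(-22/25)) + 376307 = (-31616 - 1408/25) + 376307 = -791808/25 + 376307 = 8615867/25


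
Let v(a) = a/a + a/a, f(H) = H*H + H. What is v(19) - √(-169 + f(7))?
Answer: 2 - I*√113 ≈ 2.0 - 10.63*I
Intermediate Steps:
f(H) = H + H² (f(H) = H² + H = H + H²)
v(a) = 2 (v(a) = 1 + 1 = 2)
v(19) - √(-169 + f(7)) = 2 - √(-169 + 7*(1 + 7)) = 2 - √(-169 + 7*8) = 2 - √(-169 + 56) = 2 - √(-113) = 2 - I*√113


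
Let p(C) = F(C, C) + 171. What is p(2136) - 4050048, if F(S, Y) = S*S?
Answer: 512619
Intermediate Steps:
F(S, Y) = S**2
p(C) = 171 + C**2 (p(C) = C**2 + 171 = 171 + C**2)
p(2136) - 4050048 = (171 + 2136**2) - 4050048 = (171 + 4562496) - 4050048 = 4562667 - 4050048 = 512619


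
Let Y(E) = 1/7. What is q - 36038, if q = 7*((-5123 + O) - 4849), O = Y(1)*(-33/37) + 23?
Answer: -3910230/37 ≈ -1.0568e+5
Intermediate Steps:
Y(E) = ⅐
O = 5924/259 (O = (-33/37)/7 + 23 = (-33*1/37)/7 + 23 = (⅐)*(-33/37) + 23 = -33/259 + 23 = 5924/259 ≈ 22.873)
q = -2576824/37 (q = 7*((-5123 + 5924/259) - 4849) = 7*(-1320933/259 - 4849) = 7*(-2576824/259) = -2576824/37 ≈ -69644.)
q - 36038 = -2576824/37 - 36038 = -3910230/37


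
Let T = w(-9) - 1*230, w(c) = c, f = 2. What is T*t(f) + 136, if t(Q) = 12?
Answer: -2732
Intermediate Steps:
T = -239 (T = -9 - 1*230 = -9 - 230 = -239)
T*t(f) + 136 = -239*12 + 136 = -2868 + 136 = -2732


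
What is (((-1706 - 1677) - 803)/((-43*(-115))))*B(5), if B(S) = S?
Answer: -182/43 ≈ -4.2326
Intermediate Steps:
(((-1706 - 1677) - 803)/((-43*(-115))))*B(5) = (((-1706 - 1677) - 803)/((-43*(-115))))*5 = ((-3383 - 803)/4945)*5 = -4186*1/4945*5 = -182/215*5 = -182/43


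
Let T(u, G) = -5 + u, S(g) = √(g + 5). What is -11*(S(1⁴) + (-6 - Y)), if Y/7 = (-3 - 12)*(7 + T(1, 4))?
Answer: -3399 - 11*√6 ≈ -3425.9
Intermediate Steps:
S(g) = √(5 + g)
Y = -315 (Y = 7*((-3 - 12)*(7 + (-5 + 1))) = 7*(-15*(7 - 4)) = 7*(-15*3) = 7*(-45) = -315)
-11*(S(1⁴) + (-6 - Y)) = -11*(√(5 + 1⁴) + (-6 - 1*(-315))) = -11*(√(5 + 1) + (-6 + 315)) = -11*(√6 + 309) = -11*(309 + √6) = -3399 - 11*√6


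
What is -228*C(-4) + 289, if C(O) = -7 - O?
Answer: 973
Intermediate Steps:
-228*C(-4) + 289 = -228*(-7 - 1*(-4)) + 289 = -228*(-7 + 4) + 289 = -228*(-3) + 289 = 684 + 289 = 973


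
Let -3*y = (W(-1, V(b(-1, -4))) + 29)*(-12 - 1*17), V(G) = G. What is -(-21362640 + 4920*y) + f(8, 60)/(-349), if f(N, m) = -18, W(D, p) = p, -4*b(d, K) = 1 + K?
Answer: 6961757788/349 ≈ 1.9948e+7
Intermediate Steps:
b(d, K) = -1/4 - K/4 (b(d, K) = -(1 + K)/4 = -1/4 - K/4)
y = 3451/12 (y = -((-1/4 - 1/4*(-4)) + 29)*(-12 - 1*17)/3 = -((-1/4 + 1) + 29)*(-12 - 17)/3 = -(3/4 + 29)*(-29)/3 = -119*(-29)/12 = -1/3*(-3451/4) = 3451/12 ≈ 287.58)
-(-21362640 + 4920*y) + f(8, 60)/(-349) = -4920/(1/(3451/12 - 4342)) - 18/(-349) = -4920/(1/(-48653/12)) - 18*(-1/349) = -4920/(-12/48653) + 18/349 = -4920*(-48653/12) + 18/349 = 19947730 + 18/349 = 6961757788/349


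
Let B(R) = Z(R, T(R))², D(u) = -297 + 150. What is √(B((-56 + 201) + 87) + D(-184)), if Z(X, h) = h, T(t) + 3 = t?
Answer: √52294 ≈ 228.68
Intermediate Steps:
D(u) = -147
T(t) = -3 + t
B(R) = (-3 + R)²
√(B((-56 + 201) + 87) + D(-184)) = √((-3 + ((-56 + 201) + 87))² - 147) = √((-3 + (145 + 87))² - 147) = √((-3 + 232)² - 147) = √(229² - 147) = √(52441 - 147) = √52294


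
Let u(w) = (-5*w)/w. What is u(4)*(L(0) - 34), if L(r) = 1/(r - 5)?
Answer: 171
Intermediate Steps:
L(r) = 1/(-5 + r)
u(w) = -5
u(4)*(L(0) - 34) = -5*(1/(-5 + 0) - 34) = -5*(1/(-5) - 34) = -5*(-⅕ - 34) = -5*(-171/5) = 171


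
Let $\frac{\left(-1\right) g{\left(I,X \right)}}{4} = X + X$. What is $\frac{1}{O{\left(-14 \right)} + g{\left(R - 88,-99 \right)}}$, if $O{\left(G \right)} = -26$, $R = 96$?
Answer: $\frac{1}{766} \approx 0.0013055$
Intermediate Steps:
$g{\left(I,X \right)} = - 8 X$ ($g{\left(I,X \right)} = - 4 \left(X + X\right) = - 4 \cdot 2 X = - 8 X$)
$\frac{1}{O{\left(-14 \right)} + g{\left(R - 88,-99 \right)}} = \frac{1}{-26 - -792} = \frac{1}{-26 + 792} = \frac{1}{766}$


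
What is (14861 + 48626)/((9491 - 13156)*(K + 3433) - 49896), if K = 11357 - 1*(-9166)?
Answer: -63487/87848636 ≈ -0.00072269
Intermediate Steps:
K = 20523 (K = 11357 + 9166 = 20523)
(14861 + 48626)/((9491 - 13156)*(K + 3433) - 49896) = (14861 + 48626)/((9491 - 13156)*(20523 + 3433) - 49896) = 63487/(-3665*23956 - 49896) = 63487/(-87798740 - 49896) = 63487/(-87848636) = 63487*(-1/87848636) = -63487/87848636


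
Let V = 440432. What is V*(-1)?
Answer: -440432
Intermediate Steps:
V*(-1) = 440432*(-1) = -440432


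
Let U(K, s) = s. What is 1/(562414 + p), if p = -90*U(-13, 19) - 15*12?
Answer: 1/560524 ≈ 1.7840e-6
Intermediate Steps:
p = -1890 (p = -90*19 - 15*12 = -1710 - 180 = -1890)
1/(562414 + p) = 1/(562414 - 1890) = 1/560524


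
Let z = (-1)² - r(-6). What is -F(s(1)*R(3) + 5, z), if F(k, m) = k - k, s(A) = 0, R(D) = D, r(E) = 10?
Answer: 0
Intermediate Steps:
z = -9 (z = (-1)² - 1*10 = 1 - 10 = -9)
F(k, m) = 0
-F(s(1)*R(3) + 5, z) = -1*0 = 0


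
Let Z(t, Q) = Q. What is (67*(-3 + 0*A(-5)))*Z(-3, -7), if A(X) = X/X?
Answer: 1407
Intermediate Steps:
A(X) = 1
(67*(-3 + 0*A(-5)))*Z(-3, -7) = (67*(-3 + 0*1))*(-7) = (67*(-3 + 0))*(-7) = (67*(-3))*(-7) = -201*(-7) = 1407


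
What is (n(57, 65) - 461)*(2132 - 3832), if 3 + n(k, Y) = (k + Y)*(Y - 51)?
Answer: -2114800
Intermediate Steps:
n(k, Y) = -3 + (-51 + Y)*(Y + k) (n(k, Y) = -3 + (k + Y)*(Y - 51) = -3 + (Y + k)*(-51 + Y) = -3 + (-51 + Y)*(Y + k))
(n(57, 65) - 461)*(2132 - 3832) = ((-3 + 65² - 51*65 - 51*57 + 65*57) - 461)*(2132 - 3832) = ((-3 + 4225 - 3315 - 2907 + 3705) - 461)*(-1700) = (1705 - 461)*(-1700) = 1244*(-1700) = -2114800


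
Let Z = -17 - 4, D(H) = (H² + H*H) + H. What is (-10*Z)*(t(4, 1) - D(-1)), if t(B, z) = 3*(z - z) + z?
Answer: 0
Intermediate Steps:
D(H) = H + 2*H² (D(H) = (H² + H²) + H = 2*H² + H = H + 2*H²)
t(B, z) = z (t(B, z) = 3*0 + z = 0 + z = z)
Z = -21
(-10*Z)*(t(4, 1) - D(-1)) = (-10*(-21))*(1 - (-1)*(1 + 2*(-1))) = 210*(1 - (-1)*(1 - 2)) = 210*(1 - (-1)*(-1)) = 210*(1 - 1*1) = 210*(1 - 1) = 210*0 = 0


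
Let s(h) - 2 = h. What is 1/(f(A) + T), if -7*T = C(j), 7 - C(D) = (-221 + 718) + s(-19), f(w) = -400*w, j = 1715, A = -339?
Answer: 7/949673 ≈ 7.3710e-6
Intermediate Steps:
s(h) = 2 + h
C(D) = -473 (C(D) = 7 - ((-221 + 718) + (2 - 19)) = 7 - (497 - 17) = 7 - 1*480 = 7 - 480 = -473)
T = 473/7 (T = -1/7*(-473) = 473/7 ≈ 67.571)
1/(f(A) + T) = 1/(-400*(-339) + 473/7) = 1/(135600 + 473/7) = 1/(949673/7) = 7/949673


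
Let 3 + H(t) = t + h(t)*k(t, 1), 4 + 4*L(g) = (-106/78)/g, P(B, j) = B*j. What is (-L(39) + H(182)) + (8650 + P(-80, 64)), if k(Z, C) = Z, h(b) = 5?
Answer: 28108133/6084 ≈ 4620.0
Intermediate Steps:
L(g) = -1 - 53/(156*g) (L(g) = -1 + ((-106/78)/g)/4 = -1 + ((-106*1/78)/g)/4 = -1 + (-53/(39*g))/4 = -1 - 53/(156*g))
H(t) = -3 + 6*t (H(t) = -3 + (t + 5*t) = -3 + 6*t)
(-L(39) + H(182)) + (8650 + P(-80, 64)) = (-(-53/156 - 1*39)/39 + (-3 + 6*182)) + (8650 - 80*64) = (-(-53/156 - 39)/39 + (-3 + 1092)) + (8650 - 5120) = (-(-6137)/(39*156) + 1089) + 3530 = (-1*(-6137/6084) + 1089) + 3530 = (6137/6084 + 1089) + 3530 = 6631613/6084 + 3530 = 28108133/6084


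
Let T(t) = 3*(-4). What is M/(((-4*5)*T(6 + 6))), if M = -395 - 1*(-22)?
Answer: -373/240 ≈ -1.5542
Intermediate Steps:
M = -373 (M = -395 + 22 = -373)
T(t) = -12
M/(((-4*5)*T(6 + 6))) = -373/(-4*5*(-12)) = -373/((-20*(-12))) = -373/240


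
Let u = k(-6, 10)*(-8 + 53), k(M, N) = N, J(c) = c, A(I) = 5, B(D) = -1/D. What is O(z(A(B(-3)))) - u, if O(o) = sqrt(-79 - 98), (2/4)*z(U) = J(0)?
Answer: -450 + I*sqrt(177) ≈ -450.0 + 13.304*I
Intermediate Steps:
z(U) = 0 (z(U) = 2*0 = 0)
O(o) = I*sqrt(177) (O(o) = sqrt(-177) = I*sqrt(177))
u = 450 (u = 10*(-8 + 53) = 10*45 = 450)
O(z(A(B(-3)))) - u = I*sqrt(177) - 1*450 = I*sqrt(177) - 450 = -450 + I*sqrt(177)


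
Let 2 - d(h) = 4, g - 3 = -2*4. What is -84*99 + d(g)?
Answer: -8318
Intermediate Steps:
g = -5 (g = 3 - 2*4 = 3 - 8 = -5)
d(h) = -2 (d(h) = 2 - 1*4 = 2 - 4 = -2)
-84*99 + d(g) = -84*99 - 2 = -8316 - 2 = -8318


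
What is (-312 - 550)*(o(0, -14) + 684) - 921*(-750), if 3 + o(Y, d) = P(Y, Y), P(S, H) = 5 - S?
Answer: 99418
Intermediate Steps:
o(Y, d) = 2 - Y (o(Y, d) = -3 + (5 - Y) = 2 - Y)
(-312 - 550)*(o(0, -14) + 684) - 921*(-750) = (-312 - 550)*((2 - 1*0) + 684) - 921*(-750) = -862*((2 + 0) + 684) + 690750 = -862*(2 + 684) + 690750 = -862*686 + 690750 = -591332 + 690750 = 99418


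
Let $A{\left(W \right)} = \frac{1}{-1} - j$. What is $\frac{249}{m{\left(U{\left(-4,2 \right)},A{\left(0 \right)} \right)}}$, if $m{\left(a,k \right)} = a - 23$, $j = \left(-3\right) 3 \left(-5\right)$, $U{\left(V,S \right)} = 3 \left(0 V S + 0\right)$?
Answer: $- \frac{249}{23} \approx -10.826$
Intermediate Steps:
$U{\left(V,S \right)} = 0$ ($U{\left(V,S \right)} = 3 \left(0 S + 0\right) = 3 \left(0 + 0\right) = 3 \cdot 0 = 0$)
$j = 45$ ($j = \left(-9\right) \left(-5\right) = 45$)
$A{\left(W \right)} = -46$ ($A{\left(W \right)} = \frac{1}{-1} - 45 = -1 - 45 = -46$)
$m{\left(a,k \right)} = -23 + a$
$\frac{249}{m{\left(U{\left(-4,2 \right)},A{\left(0 \right)} \right)}} = \frac{249}{-23 + 0} = \frac{249}{-23} = 249 \left(- \frac{1}{23}\right) = - \frac{249}{23}$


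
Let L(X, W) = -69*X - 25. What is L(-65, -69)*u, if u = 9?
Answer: 40140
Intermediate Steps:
L(X, W) = -25 - 69*X
L(-65, -69)*u = (-25 - 69*(-65))*9 = (-25 + 4485)*9 = 4460*9 = 40140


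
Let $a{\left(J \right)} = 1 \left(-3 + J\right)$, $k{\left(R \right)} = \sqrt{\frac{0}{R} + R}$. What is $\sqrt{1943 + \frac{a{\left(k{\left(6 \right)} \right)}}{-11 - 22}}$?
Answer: $\frac{\sqrt{2116026 - 33 \sqrt{6}}}{33} \approx 44.08$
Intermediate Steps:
$k{\left(R \right)} = \sqrt{R}$ ($k{\left(R \right)} = \sqrt{0 + R} = \sqrt{R}$)
$a{\left(J \right)} = -3 + J$
$\sqrt{1943 + \frac{a{\left(k{\left(6 \right)} \right)}}{-11 - 22}} = \sqrt{1943 + \frac{-3 + \sqrt{6}}{-11 - 22}} = \sqrt{1943 + \frac{-3 + \sqrt{6}}{-33}} = \sqrt{1943 + \left(-3 + \sqrt{6}\right) \left(- \frac{1}{33}\right)} = \sqrt{1943 + \left(\frac{1}{11} - \frac{\sqrt{6}}{33}\right)} = \sqrt{\frac{21374}{11} - \frac{\sqrt{6}}{33}}$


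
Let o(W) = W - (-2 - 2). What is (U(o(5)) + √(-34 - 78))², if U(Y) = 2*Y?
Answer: 212 + 144*I*√7 ≈ 212.0 + 380.99*I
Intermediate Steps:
o(W) = 4 + W (o(W) = W - 1*(-4) = W + 4 = 4 + W)
(U(o(5)) + √(-34 - 78))² = (2*(4 + 5) + √(-34 - 78))² = (2*9 + √(-112))² = (18 + 4*I*√7)²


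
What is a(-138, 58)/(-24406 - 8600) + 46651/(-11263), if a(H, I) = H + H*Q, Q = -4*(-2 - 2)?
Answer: -252223318/61957763 ≈ -4.0709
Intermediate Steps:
Q = 16 (Q = -4*(-4) = 16)
a(H, I) = 17*H (a(H, I) = H + H*16 = H + 16*H = 17*H)
a(-138, 58)/(-24406 - 8600) + 46651/(-11263) = (17*(-138))/(-24406 - 8600) + 46651/(-11263) = -2346/(-33006) + 46651*(-1/11263) = -2346*(-1/33006) - 46651/11263 = 391/5501 - 46651/11263 = -252223318/61957763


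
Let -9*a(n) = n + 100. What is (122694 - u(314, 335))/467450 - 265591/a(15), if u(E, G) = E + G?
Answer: 44694746069/2150270 ≈ 20786.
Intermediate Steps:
a(n) = -100/9 - n/9 (a(n) = -(n + 100)/9 = -(100 + n)/9 = -100/9 - n/9)
(122694 - u(314, 335))/467450 - 265591/a(15) = (122694 - (314 + 335))/467450 - 265591/(-100/9 - ⅑*15) = (122694 - 1*649)*(1/467450) - 265591/(-100/9 - 5/3) = (122694 - 649)*(1/467450) - 265591/(-115/9) = 122045*(1/467450) - 265591*(-9/115) = 24409/93490 + 2390319/115 = 44694746069/2150270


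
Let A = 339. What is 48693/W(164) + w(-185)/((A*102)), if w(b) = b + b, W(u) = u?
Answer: 841822937/2835396 ≈ 296.90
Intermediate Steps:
w(b) = 2*b
48693/W(164) + w(-185)/((A*102)) = 48693/164 + (2*(-185))/((339*102)) = 48693*(1/164) - 370/34578 = 48693/164 - 370*1/34578 = 48693/164 - 185/17289 = 841822937/2835396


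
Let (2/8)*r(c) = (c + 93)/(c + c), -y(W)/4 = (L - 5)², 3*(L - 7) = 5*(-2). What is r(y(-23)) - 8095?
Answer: -259813/32 ≈ -8119.2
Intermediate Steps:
L = 11/3 (L = 7 + (5*(-2))/3 = 7 + (⅓)*(-10) = 7 - 10/3 = 11/3 ≈ 3.6667)
y(W) = -64/9 (y(W) = -4*(11/3 - 5)² = -4*(-4/3)² = -4*16/9 = -64/9)
r(c) = 2*(93 + c)/c (r(c) = 4*((c + 93)/(c + c)) = 4*((93 + c)/((2*c))) = 4*((93 + c)*(1/(2*c))) = 4*((93 + c)/(2*c)) = 2*(93 + c)/c)
r(y(-23)) - 8095 = (2 + 186/(-64/9)) - 8095 = (2 + 186*(-9/64)) - 8095 = (2 - 837/32) - 8095 = -773/32 - 8095 = -259813/32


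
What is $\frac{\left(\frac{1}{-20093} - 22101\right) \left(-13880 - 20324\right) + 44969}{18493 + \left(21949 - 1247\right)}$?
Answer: $\frac{15190058338493}{787545135} \approx 19288.0$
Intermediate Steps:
$\frac{\left(\frac{1}{-20093} - 22101\right) \left(-13880 - 20324\right) + 44969}{18493 + \left(21949 - 1247\right)} = \frac{\left(- \frac{1}{20093} - 22101\right) \left(-34204\right) + 44969}{18493 + 20702} = \frac{\left(- \frac{444075394}{20093}\right) \left(-34204\right) + 44969}{39195} = \left(\frac{15189154776376}{20093} + 44969\right) \frac{1}{39195} = \frac{15190058338493}{20093} \cdot \frac{1}{39195} = \frac{15190058338493}{787545135}$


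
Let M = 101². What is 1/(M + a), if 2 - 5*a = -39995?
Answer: 5/91002 ≈ 5.4944e-5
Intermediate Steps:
a = 39997/5 (a = ⅖ - ⅕*(-39995) = ⅖ + 7999 = 39997/5 ≈ 7999.4)
M = 10201
1/(M + a) = 1/(10201 + 39997/5) = 1/(91002/5) = 5/91002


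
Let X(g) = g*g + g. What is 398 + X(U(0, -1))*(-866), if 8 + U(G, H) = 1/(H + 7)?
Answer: -827227/18 ≈ -45957.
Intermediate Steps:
U(G, H) = -8 + 1/(7 + H) (U(G, H) = -8 + 1/(H + 7) = -8 + 1/(7 + H))
X(g) = g + g² (X(g) = g² + g = g + g²)
398 + X(U(0, -1))*(-866) = 398 + (((-55 - 8*(-1))/(7 - 1))*(1 + (-55 - 8*(-1))/(7 - 1)))*(-866) = 398 + (((-55 + 8)/6)*(1 + (-55 + 8)/6))*(-866) = 398 + (((⅙)*(-47))*(1 + (⅙)*(-47)))*(-866) = 398 - 47*(1 - 47/6)/6*(-866) = 398 - 47/6*(-41/6)*(-866) = 398 + (1927/36)*(-866) = 398 - 834391/18 = -827227/18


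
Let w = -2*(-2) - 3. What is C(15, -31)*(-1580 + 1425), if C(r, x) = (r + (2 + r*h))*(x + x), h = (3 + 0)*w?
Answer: 595820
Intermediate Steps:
w = 1 (w = 4 - 3 = 1)
h = 3 (h = (3 + 0)*1 = 3*1 = 3)
C(r, x) = 2*x*(2 + 4*r) (C(r, x) = (r + (2 + r*3))*(x + x) = (r + (2 + 3*r))*(2*x) = (2 + 4*r)*(2*x) = 2*x*(2 + 4*r))
C(15, -31)*(-1580 + 1425) = (4*(-31)*(1 + 2*15))*(-1580 + 1425) = (4*(-31)*(1 + 30))*(-155) = (4*(-31)*31)*(-155) = -3844*(-155) = 595820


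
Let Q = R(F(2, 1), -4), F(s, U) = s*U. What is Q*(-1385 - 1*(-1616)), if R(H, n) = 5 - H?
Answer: 693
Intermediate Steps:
F(s, U) = U*s
Q = 3 (Q = 5 - 2 = 3)
Q*(-1385 - 1*(-1616)) = 3*(-1385 - 1*(-1616)) = 3*(-1385 + 1616) = 3*231 = 693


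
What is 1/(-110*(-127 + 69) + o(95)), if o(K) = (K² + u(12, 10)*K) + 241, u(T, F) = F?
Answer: 1/16596 ≈ 6.0255e-5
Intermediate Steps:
o(K) = 241 + K² + 10*K (o(K) = (K² + 10*K) + 241 = 241 + K² + 10*K)
1/(-110*(-127 + 69) + o(95)) = 1/(-110*(-127 + 69) + (241 + 95² + 10*95)) = 1/(-110*(-58) + (241 + 9025 + 950)) = 1/(6380 + 10216) = 1/16596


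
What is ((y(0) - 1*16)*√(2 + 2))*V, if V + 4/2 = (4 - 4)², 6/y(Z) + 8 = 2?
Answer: 68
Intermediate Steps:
y(Z) = -1 (y(Z) = 6/(-8 + 2) = 6/(-6) = 6*(-⅙) = -1)
V = -2 (V = -2 + (4 - 4)² = -2 + 0² = -2 + 0 = -2)
((y(0) - 1*16)*√(2 + 2))*V = ((-1 - 1*16)*√(2 + 2))*(-2) = ((-1 - 16)*√4)*(-2) = -17*2*(-2) = -34*(-2) = 68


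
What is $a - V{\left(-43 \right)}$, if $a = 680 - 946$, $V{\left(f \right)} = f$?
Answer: $-223$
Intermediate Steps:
$a = -266$ ($a = 680 - 946 = -266$)
$a - V{\left(-43 \right)} = -266 - -43 = -266 + 43 = -223$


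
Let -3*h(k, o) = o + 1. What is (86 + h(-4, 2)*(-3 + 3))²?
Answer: 7396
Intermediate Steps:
h(k, o) = -⅓ - o/3 (h(k, o) = -(o + 1)/3 = -(1 + o)/3 = -⅓ - o/3)
(86 + h(-4, 2)*(-3 + 3))² = (86 + (-⅓ - ⅓*2)*(-3 + 3))² = (86 + (-⅓ - ⅔)*0)² = (86 - 1*0)² = (86 + 0)² = 86² = 7396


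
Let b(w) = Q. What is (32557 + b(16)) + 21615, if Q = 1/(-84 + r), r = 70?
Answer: 758407/14 ≈ 54172.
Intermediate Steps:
Q = -1/14 (Q = 1/(-84 + 70) = 1/(-14) = -1/14 ≈ -0.071429)
b(w) = -1/14
(32557 + b(16)) + 21615 = (32557 - 1/14) + 21615 = 455797/14 + 21615 = 758407/14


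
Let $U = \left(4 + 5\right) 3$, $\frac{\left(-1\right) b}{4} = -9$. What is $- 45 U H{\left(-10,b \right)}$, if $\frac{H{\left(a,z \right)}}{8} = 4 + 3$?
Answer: $-68040$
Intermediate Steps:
$b = 36$ ($b = \left(-4\right) \left(-9\right) = 36$)
$H{\left(a,z \right)} = 56$ ($H{\left(a,z \right)} = 8 \left(4 + 3\right) = 8 \cdot 7 = 56$)
$U = 27$ ($U = 9 \cdot 3 = 27$)
$- 45 U H{\left(-10,b \right)} = \left(-45\right) 27 \cdot 56 = \left(-1215\right) 56 = -68040$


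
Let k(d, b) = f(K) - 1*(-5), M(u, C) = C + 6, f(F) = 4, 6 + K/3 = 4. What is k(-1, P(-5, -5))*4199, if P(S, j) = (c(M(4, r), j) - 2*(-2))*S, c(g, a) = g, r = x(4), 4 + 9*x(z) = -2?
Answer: 37791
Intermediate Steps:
K = -6 (K = -18 + 3*4 = -18 + 12 = -6)
x(z) = -2/3 (x(z) = -4/9 + (1/9)*(-2) = -4/9 - 2/9 = -2/3)
r = -2/3 ≈ -0.66667
M(u, C) = 6 + C
P(S, j) = 28*S/3 (P(S, j) = ((6 - 2/3) - 2*(-2))*S = (16/3 + 4)*S = 28*S/3)
k(d, b) = 9 (k(d, b) = 4 - 1*(-5) = 4 + 5 = 9)
k(-1, P(-5, -5))*4199 = 9*4199 = 37791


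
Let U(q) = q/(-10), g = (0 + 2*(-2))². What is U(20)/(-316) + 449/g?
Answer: 35479/1264 ≈ 28.069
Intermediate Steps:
g = 16 (g = (0 - 4)² = (-4)² = 16)
U(q) = -q/10 (U(q) = q*(-⅒) = -q/10)
U(20)/(-316) + 449/g = -⅒*20/(-316) + 449/16 = -2*(-1/316) + 449*(1/16) = 1/158 + 449/16 = 35479/1264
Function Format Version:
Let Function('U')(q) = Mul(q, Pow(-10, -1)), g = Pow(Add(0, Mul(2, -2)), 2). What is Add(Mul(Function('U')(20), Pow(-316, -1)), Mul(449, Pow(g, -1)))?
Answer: Rational(35479, 1264) ≈ 28.069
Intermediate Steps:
g = 16 (g = Pow(Add(0, -4), 2) = Pow(-4, 2) = 16)
Function('U')(q) = Mul(Rational(-1, 10), q) (Function('U')(q) = Mul(q, Rational(-1, 10)) = Mul(Rational(-1, 10), q))
Add(Mul(Function('U')(20), Pow(-316, -1)), Mul(449, Pow(g, -1))) = Add(Mul(Mul(Rational(-1, 10), 20), Pow(-316, -1)), Mul(449, Pow(16, -1))) = Add(Mul(-2, Rational(-1, 316)), Mul(449, Rational(1, 16))) = Add(Rational(1, 158), Rational(449, 16)) = Rational(35479, 1264)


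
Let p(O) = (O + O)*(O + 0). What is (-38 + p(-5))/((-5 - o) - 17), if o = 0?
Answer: -6/11 ≈ -0.54545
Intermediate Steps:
p(O) = 2*O**2 (p(O) = (2*O)*O = 2*O**2)
(-38 + p(-5))/((-5 - o) - 17) = (-38 + 2*(-5)**2)/((-5 - 1*0) - 17) = (-38 + 2*25)/((-5 + 0) - 17) = (-38 + 50)/(-5 - 17) = 12/(-22) = 12*(-1/22) = -6/11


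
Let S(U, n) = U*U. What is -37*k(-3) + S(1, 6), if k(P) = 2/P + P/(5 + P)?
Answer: 487/6 ≈ 81.167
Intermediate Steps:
S(U, n) = U²
-37*k(-3) + S(1, 6) = -37*(10 + (-3)² + 2*(-3))/((-3)*(5 - 3)) + 1² = -(-37)*(10 + 9 - 6)/(3*2) + 1 = -(-37)*13/(3*2) + 1 = -37*(-13/6) + 1 = 481/6 + 1 = 487/6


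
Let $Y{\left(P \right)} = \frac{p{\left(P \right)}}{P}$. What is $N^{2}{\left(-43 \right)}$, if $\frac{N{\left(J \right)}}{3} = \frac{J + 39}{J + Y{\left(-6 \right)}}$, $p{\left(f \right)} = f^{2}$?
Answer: $\frac{144}{2401} \approx 0.059975$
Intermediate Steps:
$Y{\left(P \right)} = P$ ($Y{\left(P \right)} = \frac{P^{2}}{P} = P$)
$N{\left(J \right)} = \frac{3 \left(39 + J\right)}{-6 + J}$ ($N{\left(J \right)} = 3 \frac{J + 39}{J - 6} = 3 \frac{39 + J}{-6 + J} = \frac{3 \left(39 + J\right)}{-6 + J}$)
$N^{2}{\left(-43 \right)} = \left(\frac{3 \left(39 - 43\right)}{-6 - 43}\right)^{2} = \left(3 \frac{1}{-49} \left(-4\right)\right)^{2} = \left(3 \left(- \frac{1}{49}\right) \left(-4\right)\right)^{2} = \left(\frac{12}{49}\right)^{2} = \frac{144}{2401}$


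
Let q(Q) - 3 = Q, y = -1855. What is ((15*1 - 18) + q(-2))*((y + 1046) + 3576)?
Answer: -5534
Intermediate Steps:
q(Q) = 3 + Q
((15*1 - 18) + q(-2))*((y + 1046) + 3576) = ((15*1 - 18) + (3 - 2))*((-1855 + 1046) + 3576) = ((15 - 18) + 1)*(-809 + 3576) = (-3 + 1)*2767 = -2*2767 = -5534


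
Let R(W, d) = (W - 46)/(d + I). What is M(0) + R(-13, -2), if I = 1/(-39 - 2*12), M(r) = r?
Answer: 3717/127 ≈ 29.268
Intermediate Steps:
I = -1/63 (I = 1/(-39 - 24) = 1/(-63) = -1/63 ≈ -0.015873)
R(W, d) = (-46 + W)/(-1/63 + d) (R(W, d) = (W - 46)/(d - 1/63) = (-46 + W)/(-1/63 + d))
M(0) + R(-13, -2) = 0 + 63*(-46 - 13)/(-1 + 63*(-2)) = 0 + 63*(-59)/(-1 - 126) = 0 + 63*(-59)/(-127) = 0 + 63*(-1/127)*(-59) = 0 + 3717/127 = 3717/127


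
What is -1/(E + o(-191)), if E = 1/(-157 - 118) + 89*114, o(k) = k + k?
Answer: -275/2685099 ≈ -0.00010242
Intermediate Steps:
o(k) = 2*k
E = 2790149/275 (E = 1/(-275) + 10146 = -1/275 + 10146 = 2790149/275 ≈ 10146.)
-1/(E + o(-191)) = -1/(2790149/275 + 2*(-191)) = -1/(2790149/275 - 382) = -1/2685099/275 = -1*275/2685099 = -275/2685099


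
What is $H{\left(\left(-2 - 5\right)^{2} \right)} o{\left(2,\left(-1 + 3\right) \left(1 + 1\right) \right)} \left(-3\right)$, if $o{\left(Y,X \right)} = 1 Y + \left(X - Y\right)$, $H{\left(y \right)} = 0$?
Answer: $0$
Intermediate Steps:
$o{\left(Y,X \right)} = X$ ($o{\left(Y,X \right)} = Y + \left(X - Y\right) = X$)
$H{\left(\left(-2 - 5\right)^{2} \right)} o{\left(2,\left(-1 + 3\right) \left(1 + 1\right) \right)} \left(-3\right) = 0 \left(-1 + 3\right) \left(1 + 1\right) \left(-3\right) = 0 \cdot 2 \cdot 2 \left(-3\right) = 0 \cdot 4 \left(-3\right) = 0 \left(-3\right) = 0$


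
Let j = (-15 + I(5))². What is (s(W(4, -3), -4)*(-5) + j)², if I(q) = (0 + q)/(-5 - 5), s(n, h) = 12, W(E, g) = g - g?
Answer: 519841/16 ≈ 32490.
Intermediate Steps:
W(E, g) = 0
I(q) = -q/10 (I(q) = q/(-10) = q*(-⅒) = -q/10)
j = 961/4 (j = (-15 - ⅒*5)² = (-15 - ½)² = (-31/2)² = 961/4 ≈ 240.25)
(s(W(4, -3), -4)*(-5) + j)² = (12*(-5) + 961/4)² = (-60 + 961/4)² = (721/4)² = 519841/16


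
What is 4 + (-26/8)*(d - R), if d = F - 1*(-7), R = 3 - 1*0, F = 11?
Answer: -179/4 ≈ -44.750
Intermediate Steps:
R = 3 (R = 3 + 0 = 3)
d = 18 (d = 11 - 1*(-7) = 11 + 7 = 18)
4 + (-26/8)*(d - R) = 4 + (-26/8)*(18 - 1*3) = 4 + (-26*1/8)*(18 - 3) = 4 - 13/4*15 = 4 - 195/4 = -179/4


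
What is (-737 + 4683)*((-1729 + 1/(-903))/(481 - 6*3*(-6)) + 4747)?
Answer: 9956592030506/531867 ≈ 1.8720e+7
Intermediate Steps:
(-737 + 4683)*((-1729 + 1/(-903))/(481 - 6*3*(-6)) + 4747) = 3946*((-1729 - 1/903)/(481 - 18*(-6)) + 4747) = 3946*(-1561288/(903*(481 + 108)) + 4747) = 3946*(-1561288/903/589 + 4747) = 3946*(-1561288/903*1/589 + 4747) = 3946*(-1561288/531867 + 4747) = 3946*(2523211361/531867) = 9956592030506/531867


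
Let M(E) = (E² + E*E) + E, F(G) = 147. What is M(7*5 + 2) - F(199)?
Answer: 2628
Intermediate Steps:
M(E) = E + 2*E² (M(E) = (E² + E²) + E = 2*E² + E = E + 2*E²)
M(7*5 + 2) - F(199) = (7*5 + 2)*(1 + 2*(7*5 + 2)) - 1*147 = (35 + 2)*(1 + 2*(35 + 2)) - 147 = 37*(1 + 2*37) - 147 = 37*(1 + 74) - 147 = 37*75 - 147 = 2775 - 147 = 2628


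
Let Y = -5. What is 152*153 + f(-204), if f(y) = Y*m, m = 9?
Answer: 23211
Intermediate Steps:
f(y) = -45 (f(y) = -5*9 = -45)
152*153 + f(-204) = 152*153 - 45 = 23256 - 45 = 23211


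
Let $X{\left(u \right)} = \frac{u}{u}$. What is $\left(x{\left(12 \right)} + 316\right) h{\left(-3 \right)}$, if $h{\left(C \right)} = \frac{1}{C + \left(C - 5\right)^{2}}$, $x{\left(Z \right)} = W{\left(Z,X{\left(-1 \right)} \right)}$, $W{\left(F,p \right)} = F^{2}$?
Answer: $\frac{460}{61} \approx 7.541$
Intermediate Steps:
$X{\left(u \right)} = 1$
$x{\left(Z \right)} = Z^{2}$
$h{\left(C \right)} = \frac{1}{C + \left(-5 + C\right)^{2}}$
$\left(x{\left(12 \right)} + 316\right) h{\left(-3 \right)} = \frac{12^{2} + 316}{-3 + \left(-5 - 3\right)^{2}} = \frac{144 + 316}{-3 + \left(-8\right)^{2}} = \frac{460}{-3 + 64} = \frac{460}{61}$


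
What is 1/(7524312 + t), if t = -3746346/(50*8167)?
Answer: 204175/1536274529427 ≈ 1.3290e-7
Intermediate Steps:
t = -1873173/204175 (t = -3746346/408350 = -3746346*1/408350 = -1873173/204175 ≈ -9.1743)
1/(7524312 + t) = 1/(7524312 - 1873173/204175) = 1/(1536274529427/204175) = 204175/1536274529427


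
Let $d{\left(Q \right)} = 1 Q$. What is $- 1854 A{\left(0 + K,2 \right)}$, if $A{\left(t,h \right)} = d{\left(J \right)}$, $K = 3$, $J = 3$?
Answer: $-5562$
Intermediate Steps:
$d{\left(Q \right)} = Q$
$A{\left(t,h \right)} = 3$
$- 1854 A{\left(0 + K,2 \right)} = \left(-1854\right) 3 = -5562$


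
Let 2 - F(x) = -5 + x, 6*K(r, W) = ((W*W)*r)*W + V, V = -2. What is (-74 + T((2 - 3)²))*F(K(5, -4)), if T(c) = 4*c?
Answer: -12740/3 ≈ -4246.7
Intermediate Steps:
K(r, W) = -⅓ + r*W³/6 (K(r, W) = (((W*W)*r)*W - 2)/6 = ((W²*r)*W - 2)/6 = ((r*W²)*W - 2)/6 = (r*W³ - 2)/6 = (-2 + r*W³)/6 = -⅓ + r*W³/6)
F(x) = 7 - x (F(x) = 2 - (-5 + x) = 2 + (5 - x) = 7 - x)
(-74 + T((2 - 3)²))*F(K(5, -4)) = (-74 + 4*(2 - 3)²)*(7 - (-⅓ + (⅙)*5*(-4)³)) = (-74 + 4*(-1)²)*(7 - (-⅓ + (⅙)*5*(-64))) = (-74 + 4*1)*(7 - (-⅓ - 160/3)) = (-74 + 4)*(7 - 1*(-161/3)) = -70*(7 + 161/3) = -70*182/3 = -12740/3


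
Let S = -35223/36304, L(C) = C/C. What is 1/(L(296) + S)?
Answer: 36304/1081 ≈ 33.584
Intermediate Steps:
L(C) = 1
S = -35223/36304 (S = -35223*1/36304 = -35223/36304 ≈ -0.97022)
1/(L(296) + S) = 1/(1 - 35223/36304) = 1/(1081/36304) = 36304/1081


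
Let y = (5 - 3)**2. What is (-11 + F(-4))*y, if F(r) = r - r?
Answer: -44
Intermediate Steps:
F(r) = 0
y = 4 (y = 2**2 = 4)
(-11 + F(-4))*y = (-11 + 0)*4 = -11*4 = -44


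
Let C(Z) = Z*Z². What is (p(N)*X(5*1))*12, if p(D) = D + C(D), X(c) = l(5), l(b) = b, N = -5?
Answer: -7800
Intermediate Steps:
C(Z) = Z³
X(c) = 5
p(D) = D + D³
(p(N)*X(5*1))*12 = ((-5 + (-5)³)*5)*12 = ((-5 - 125)*5)*12 = -130*5*12 = -650*12 = -7800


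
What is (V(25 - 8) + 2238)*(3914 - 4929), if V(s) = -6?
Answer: -2265480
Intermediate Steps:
(V(25 - 8) + 2238)*(3914 - 4929) = (-6 + 2238)*(3914 - 4929) = 2232*(-1015) = -2265480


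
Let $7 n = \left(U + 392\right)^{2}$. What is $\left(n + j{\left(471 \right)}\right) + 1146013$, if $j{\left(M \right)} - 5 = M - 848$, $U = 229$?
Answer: $\frac{8405128}{7} \approx 1.2007 \cdot 10^{6}$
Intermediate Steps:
$j{\left(M \right)} = -843 + M$ ($j{\left(M \right)} = 5 + \left(M - 848\right) = 5 + \left(-848 + M\right) = -843 + M$)
$n = \frac{385641}{7}$ ($n = \frac{\left(229 + 392\right)^{2}}{7} = \frac{621^{2}}{7} = \frac{1}{7} \cdot 385641 = \frac{385641}{7} \approx 55092.0$)
$\left(n + j{\left(471 \right)}\right) + 1146013 = \left(\frac{385641}{7} + \left(-843 + 471\right)\right) + 1146013 = \left(\frac{385641}{7} - 372\right) + 1146013 = \frac{383037}{7} + 1146013 = \frac{8405128}{7}$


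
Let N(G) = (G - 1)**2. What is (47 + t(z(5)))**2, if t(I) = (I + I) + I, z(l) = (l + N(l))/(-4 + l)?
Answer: 12100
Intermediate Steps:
N(G) = (-1 + G)**2
z(l) = (l + (-1 + l)**2)/(-4 + l)
t(I) = 3*I (t(I) = 2*I + I = 3*I)
(47 + t(z(5)))**2 = (47 + 3*((5 + (-1 + 5)**2)/(-4 + 5)))**2 = (47 + 3*((5 + 4**2)/1))**2 = (47 + 3*(1*(5 + 16)))**2 = (47 + 3*(1*21))**2 = (47 + 3*21)**2 = (47 + 63)**2 = 110**2 = 12100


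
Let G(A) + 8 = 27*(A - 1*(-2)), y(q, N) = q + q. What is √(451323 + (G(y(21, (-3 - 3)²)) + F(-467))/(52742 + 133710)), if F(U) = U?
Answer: √3922487525636617/93226 ≈ 671.81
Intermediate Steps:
y(q, N) = 2*q
G(A) = 46 + 27*A (G(A) = -8 + 27*(A - 1*(-2)) = -8 + 27*(A + 2) = -8 + 27*(2 + A) = -8 + (54 + 27*A) = 46 + 27*A)
√(451323 + (G(y(21, (-3 - 3)²)) + F(-467))/(52742 + 133710)) = √(451323 + ((46 + 27*(2*21)) - 467)/(52742 + 133710)) = √(451323 + ((46 + 27*42) - 467)/186452) = √(451323 + ((46 + 1134) - 467)*(1/186452)) = √(451323 + (1180 - 467)*(1/186452)) = √(451323 + 713*(1/186452)) = √(451323 + 713/186452) = √(84150076709/186452) = √3922487525636617/93226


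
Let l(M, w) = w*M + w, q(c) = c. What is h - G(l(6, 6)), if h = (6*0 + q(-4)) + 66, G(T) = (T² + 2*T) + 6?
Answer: -1792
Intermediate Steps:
l(M, w) = w + M*w (l(M, w) = M*w + w = w + M*w)
G(T) = 6 + T² + 2*T
h = 62 (h = (6*0 - 4) + 66 = (0 - 4) + 66 = -4 + 66 = 62)
h - G(l(6, 6)) = 62 - (6 + (6*(1 + 6))² + 2*(6*(1 + 6))) = 62 - (6 + (6*7)² + 2*(6*7)) = 62 - (6 + 42² + 2*42) = 62 - (6 + 1764 + 84) = 62 - 1*1854 = 62 - 1854 = -1792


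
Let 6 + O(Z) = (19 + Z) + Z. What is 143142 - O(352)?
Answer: 142425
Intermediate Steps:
O(Z) = 13 + 2*Z (O(Z) = -6 + ((19 + Z) + Z) = -6 + (19 + 2*Z) = 13 + 2*Z)
143142 - O(352) = 143142 - (13 + 2*352) = 143142 - (13 + 704) = 143142 - 1*717 = 143142 - 717 = 142425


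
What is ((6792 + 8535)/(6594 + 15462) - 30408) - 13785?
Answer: -324901827/7352 ≈ -44192.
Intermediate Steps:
((6792 + 8535)/(6594 + 15462) - 30408) - 13785 = (15327/22056 - 30408) - 13785 = (15327*(1/22056) - 30408) - 13785 = (5109/7352 - 30408) - 13785 = -223554507/7352 - 13785 = -324901827/7352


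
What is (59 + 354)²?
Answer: 170569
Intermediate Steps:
(59 + 354)² = 413² = 170569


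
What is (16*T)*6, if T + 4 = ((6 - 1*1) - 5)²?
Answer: -384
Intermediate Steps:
T = -4 (T = -4 + ((6 - 1*1) - 5)² = -4 + ((6 - 1) - 5)² = -4 + (5 - 5)² = -4 + 0² = -4 + 0 = -4)
(16*T)*6 = (16*(-4))*6 = -64*6 = -384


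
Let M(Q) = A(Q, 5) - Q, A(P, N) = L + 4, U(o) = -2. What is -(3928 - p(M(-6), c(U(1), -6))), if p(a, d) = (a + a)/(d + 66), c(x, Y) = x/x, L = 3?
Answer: -263150/67 ≈ -3927.6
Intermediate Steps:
A(P, N) = 7 (A(P, N) = 3 + 4 = 7)
M(Q) = 7 - Q
c(x, Y) = 1
p(a, d) = 2*a/(66 + d) (p(a, d) = (2*a)/(66 + d) = 2*a/(66 + d))
-(3928 - p(M(-6), c(U(1), -6))) = -(3928 - 2*(7 - 1*(-6))/(66 + 1)) = -(3928 - 2*(7 + 6)/67) = -(3928 - 2*13/67) = -(3928 - 1*26/67) = -(3928 - 26/67) = -1*263150/67 = -263150/67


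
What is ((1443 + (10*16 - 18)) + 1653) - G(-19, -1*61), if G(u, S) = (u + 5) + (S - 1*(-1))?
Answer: 3312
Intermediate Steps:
G(u, S) = 6 + S + u (G(u, S) = (5 + u) + (S + 1) = (5 + u) + (1 + S) = 6 + S + u)
((1443 + (10*16 - 18)) + 1653) - G(-19, -1*61) = ((1443 + (10*16 - 18)) + 1653) - (6 - 1*61 - 19) = ((1443 + (160 - 18)) + 1653) - (6 - 61 - 19) = ((1443 + 142) + 1653) - 1*(-74) = (1585 + 1653) + 74 = 3238 + 74 = 3312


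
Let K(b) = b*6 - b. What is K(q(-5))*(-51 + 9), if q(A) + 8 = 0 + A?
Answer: 2730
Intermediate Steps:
q(A) = -8 + A (q(A) = -8 + (0 + A) = -8 + A)
K(b) = 5*b (K(b) = 6*b - b = 5*b)
K(q(-5))*(-51 + 9) = (5*(-8 - 5))*(-51 + 9) = (5*(-13))*(-42) = -65*(-42) = 2730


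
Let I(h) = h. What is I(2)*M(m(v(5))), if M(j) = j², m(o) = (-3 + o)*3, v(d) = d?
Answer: 72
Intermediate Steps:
m(o) = -9 + 3*o
I(2)*M(m(v(5))) = 2*(-9 + 3*5)² = 2*(-9 + 15)² = 2*6² = 2*36 = 72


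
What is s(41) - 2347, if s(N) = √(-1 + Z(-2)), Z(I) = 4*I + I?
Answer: -2347 + I*√11 ≈ -2347.0 + 3.3166*I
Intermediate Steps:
Z(I) = 5*I
s(N) = I*√11 (s(N) = √(-1 + 5*(-2)) = √(-1 - 10) = √(-11) = I*√11)
s(41) - 2347 = I*√11 - 2347 = -2347 + I*√11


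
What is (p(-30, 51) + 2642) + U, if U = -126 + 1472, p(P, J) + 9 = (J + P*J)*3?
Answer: -458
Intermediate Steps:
p(P, J) = -9 + 3*J + 3*J*P (p(P, J) = -9 + (J + P*J)*3 = -9 + (J + J*P)*3 = -9 + (3*J + 3*J*P) = -9 + 3*J + 3*J*P)
U = 1346
(p(-30, 51) + 2642) + U = ((-9 + 3*51 + 3*51*(-30)) + 2642) + 1346 = ((-9 + 153 - 4590) + 2642) + 1346 = (-4446 + 2642) + 1346 = -1804 + 1346 = -458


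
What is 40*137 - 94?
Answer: 5386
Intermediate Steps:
40*137 - 94 = 5480 - 94 = 5386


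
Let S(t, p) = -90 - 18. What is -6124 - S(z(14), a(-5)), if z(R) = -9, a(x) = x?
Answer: -6016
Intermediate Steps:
S(t, p) = -108
-6124 - S(z(14), a(-5)) = -6124 - 1*(-108) = -6124 + 108 = -6016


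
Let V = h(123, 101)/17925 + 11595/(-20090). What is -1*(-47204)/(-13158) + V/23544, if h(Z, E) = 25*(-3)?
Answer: -59292173142593/16527435060528 ≈ -3.5875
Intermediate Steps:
h(Z, E) = -75
V = -558259/960302 (V = -75/17925 + 11595/(-20090) = -75*1/17925 + 11595*(-1/20090) = -1/239 - 2319/4018 = -558259/960302 ≈ -0.58134)
-1*(-47204)/(-13158) + V/23544 = -1*(-47204)/(-13158) - 558259/960302/23544 = 47204*(-1/13158) - 558259/960302*1/23544 = -23602/6579 - 558259/22609350288 = -59292173142593/16527435060528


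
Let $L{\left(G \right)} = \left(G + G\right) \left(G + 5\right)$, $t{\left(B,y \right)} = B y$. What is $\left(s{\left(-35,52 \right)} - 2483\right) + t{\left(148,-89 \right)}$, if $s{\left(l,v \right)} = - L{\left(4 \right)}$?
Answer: $-15727$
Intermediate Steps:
$L{\left(G \right)} = 2 G \left(5 + G\right)$
$s{\left(l,v \right)} = -72$ ($s{\left(l,v \right)} = - 2 \cdot 4 \left(5 + 4\right) = - 2 \cdot 4 \cdot 9 = \left(-1\right) 72 = -72$)
$\left(s{\left(-35,52 \right)} - 2483\right) + t{\left(148,-89 \right)} = \left(-72 - 2483\right) + 148 \left(-89\right) = -2555 - 13172 = -15727$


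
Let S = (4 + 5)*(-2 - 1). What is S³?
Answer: -19683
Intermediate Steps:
S = -27 (S = 9*(-3) = -27)
S³ = (-27)³ = -19683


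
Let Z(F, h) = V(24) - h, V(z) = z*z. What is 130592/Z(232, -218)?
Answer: 65296/397 ≈ 164.47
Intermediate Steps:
V(z) = z²
Z(F, h) = 576 - h (Z(F, h) = 24² - h = 576 - h)
130592/Z(232, -218) = 130592/(576 - 1*(-218)) = 130592/(576 + 218) = 130592/794 = 130592*(1/794) = 65296/397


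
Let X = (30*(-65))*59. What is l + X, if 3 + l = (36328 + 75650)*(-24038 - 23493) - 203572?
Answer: -5322744943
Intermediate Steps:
X = -115050 (X = -1950*59 = -115050)
l = -5322629893 (l = -3 + ((36328 + 75650)*(-24038 - 23493) - 203572) = -3 + (111978*(-47531) - 203572) = -3 + (-5322426318 - 203572) = -3 - 5322629890 = -5322629893)
l + X = -5322629893 - 115050 = -5322744943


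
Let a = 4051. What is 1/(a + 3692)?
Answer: 1/7743 ≈ 0.00012915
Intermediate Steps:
1/(a + 3692) = 1/(4051 + 3692) = 1/7743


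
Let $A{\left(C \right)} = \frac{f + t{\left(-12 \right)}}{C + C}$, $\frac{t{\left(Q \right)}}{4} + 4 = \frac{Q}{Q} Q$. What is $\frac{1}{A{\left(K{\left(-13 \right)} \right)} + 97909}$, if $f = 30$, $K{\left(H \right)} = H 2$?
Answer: $\frac{26}{2545651} \approx 1.0213 \cdot 10^{-5}$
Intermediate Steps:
$K{\left(H \right)} = 2 H$
$t{\left(Q \right)} = -16 + 4 Q$ ($t{\left(Q \right)} = -16 + 4 \frac{Q}{Q} Q = -16 + 4 \cdot 1 Q = -16 + 4 Q$)
$A{\left(C \right)} = - \frac{17}{C}$ ($A{\left(C \right)} = \frac{30 + \left(-16 + 4 \left(-12\right)\right)}{C + C} = \frac{30 - 64}{2 C} = \left(30 - 64\right) \frac{1}{2 C} = - 34 \frac{1}{2 C} = - \frac{17}{C}$)
$\frac{1}{A{\left(K{\left(-13 \right)} \right)} + 97909} = \frac{1}{- \frac{17}{2 \left(-13\right)} + 97909} = \frac{1}{- \frac{17}{-26} + 97909} = \frac{1}{\left(-17\right) \left(- \frac{1}{26}\right) + 97909} = \frac{1}{\frac{17}{26} + 97909} = \frac{1}{\frac{2545651}{26}} = \frac{26}{2545651}$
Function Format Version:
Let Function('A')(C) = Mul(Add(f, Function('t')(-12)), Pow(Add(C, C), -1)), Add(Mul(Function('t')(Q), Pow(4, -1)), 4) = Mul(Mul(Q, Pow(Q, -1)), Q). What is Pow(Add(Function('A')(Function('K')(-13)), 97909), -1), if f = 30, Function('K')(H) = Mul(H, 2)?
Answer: Rational(26, 2545651) ≈ 1.0213e-5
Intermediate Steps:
Function('K')(H) = Mul(2, H)
Function('t')(Q) = Add(-16, Mul(4, Q)) (Function('t')(Q) = Add(-16, Mul(4, Mul(Mul(Q, Pow(Q, -1)), Q))) = Add(-16, Mul(4, Mul(1, Q))) = Add(-16, Mul(4, Q)))
Function('A')(C) = Mul(-17, Pow(C, -1)) (Function('A')(C) = Mul(Add(30, Add(-16, Mul(4, -12))), Pow(Add(C, C), -1)) = Mul(Add(30, Add(-16, -48)), Pow(Mul(2, C), -1)) = Mul(Add(30, -64), Mul(Rational(1, 2), Pow(C, -1))) = Mul(-34, Mul(Rational(1, 2), Pow(C, -1))) = Mul(-17, Pow(C, -1)))
Pow(Add(Function('A')(Function('K')(-13)), 97909), -1) = Pow(Add(Mul(-17, Pow(Mul(2, -13), -1)), 97909), -1) = Pow(Add(Mul(-17, Pow(-26, -1)), 97909), -1) = Pow(Add(Mul(-17, Rational(-1, 26)), 97909), -1) = Pow(Add(Rational(17, 26), 97909), -1) = Pow(Rational(2545651, 26), -1) = Rational(26, 2545651)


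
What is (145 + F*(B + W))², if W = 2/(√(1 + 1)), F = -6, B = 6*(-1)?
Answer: 32833 - 2172*√2 ≈ 29761.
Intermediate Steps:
B = -6
W = √2 (W = 2/(√2) = 2*(√2/2) = √2 ≈ 1.4142)
(145 + F*(B + W))² = (145 - 6*(-6 + √2))² = (145 + (36 - 6*√2))² = (181 - 6*√2)²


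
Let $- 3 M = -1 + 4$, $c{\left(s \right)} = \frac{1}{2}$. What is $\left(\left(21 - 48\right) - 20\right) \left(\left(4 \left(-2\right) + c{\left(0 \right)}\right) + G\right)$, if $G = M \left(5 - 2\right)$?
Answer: $\frac{987}{2} \approx 493.5$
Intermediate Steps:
$c{\left(s \right)} = \frac{1}{2}$
$M = -1$ ($M = - \frac{-1 + 4}{3} = \left(- \frac{1}{3}\right) 3 = -1$)
$G = -3$ ($G = - (5 - 2) = \left(-1\right) 3 = -3$)
$\left(\left(21 - 48\right) - 20\right) \left(\left(4 \left(-2\right) + c{\left(0 \right)}\right) + G\right) = \left(\left(21 - 48\right) - 20\right) \left(\left(4 \left(-2\right) + \frac{1}{2}\right) - 3\right) = \left(-27 - 20\right) \left(\left(-8 + \frac{1}{2}\right) - 3\right) = - 47 \left(- \frac{15}{2} - 3\right) = \left(-47\right) \left(- \frac{21}{2}\right) = \frac{987}{2}$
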